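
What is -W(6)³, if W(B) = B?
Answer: -216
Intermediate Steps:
-W(6)³ = -1*6³ = -1*216 = -216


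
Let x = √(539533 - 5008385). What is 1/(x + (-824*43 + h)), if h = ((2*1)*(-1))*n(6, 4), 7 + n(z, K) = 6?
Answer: -17715/629876876 - I*√1117213/629876876 ≈ -2.8125e-5 - 1.6781e-6*I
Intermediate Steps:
n(z, K) = -1 (n(z, K) = -7 + 6 = -1)
x = 2*I*√1117213 (x = √(-4468852) = 2*I*√1117213 ≈ 2114.0*I)
h = 2 (h = ((2*1)*(-1))*(-1) = (2*(-1))*(-1) = -2*(-1) = 2)
1/(x + (-824*43 + h)) = 1/(2*I*√1117213 + (-824*43 + 2)) = 1/(2*I*√1117213 + (-35432 + 2)) = 1/(2*I*√1117213 - 35430) = 1/(-35430 + 2*I*√1117213)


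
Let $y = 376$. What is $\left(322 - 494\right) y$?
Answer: $-64672$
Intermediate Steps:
$\left(322 - 494\right) y = \left(322 - 494\right) 376 = \left(-172\right) 376 = -64672$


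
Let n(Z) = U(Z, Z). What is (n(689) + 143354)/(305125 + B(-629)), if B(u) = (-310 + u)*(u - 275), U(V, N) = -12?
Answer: 143342/1153981 ≈ 0.12422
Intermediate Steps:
B(u) = (-310 + u)*(-275 + u)
n(Z) = -12
(n(689) + 143354)/(305125 + B(-629)) = (-12 + 143354)/(305125 + (85250 + (-629)**2 - 585*(-629))) = 143342/(305125 + (85250 + 395641 + 367965)) = 143342/(305125 + 848856) = 143342/1153981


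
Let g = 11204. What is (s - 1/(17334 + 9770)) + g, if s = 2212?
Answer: 363627263/27104 ≈ 13416.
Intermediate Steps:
(s - 1/(17334 + 9770)) + g = (2212 - 1/(17334 + 9770)) + 11204 = (2212 - 1/27104) + 11204 = 59954047/27104 + 11204 = 363627263/27104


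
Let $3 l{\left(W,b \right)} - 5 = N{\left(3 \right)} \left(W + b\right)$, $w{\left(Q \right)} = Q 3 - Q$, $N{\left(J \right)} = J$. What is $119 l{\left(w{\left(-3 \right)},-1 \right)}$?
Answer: $- \frac{1904}{3} \approx -634.67$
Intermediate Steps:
$w{\left(Q \right)} = 2 Q$ ($w{\left(Q \right)} = 3 Q - Q = 2 Q$)
$l{\left(W,b \right)} = \frac{5}{3} + W + b$ ($l{\left(W,b \right)} = \frac{5}{3} + \frac{3 \left(W + b\right)}{3} = \frac{5}{3} + \frac{3 W + 3 b}{3} = \frac{5}{3} + \left(W + b\right) = \frac{5}{3} + W + b$)
$119 l{\left(w{\left(-3 \right)},-1 \right)} = 119 \left(\frac{5}{3} + 2 \left(-3\right) - 1\right) = 119 \left(\frac{5}{3} - 6 - 1\right) = 119 \left(- \frac{16}{3}\right) = - \frac{1904}{3}$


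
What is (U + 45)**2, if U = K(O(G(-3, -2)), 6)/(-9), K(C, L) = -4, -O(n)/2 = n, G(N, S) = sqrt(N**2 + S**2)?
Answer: 167281/81 ≈ 2065.2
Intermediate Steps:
O(n) = -2*n
U = 4/9 (U = -4/(-9) = -4*(-1/9) = 4/9 ≈ 0.44444)
(U + 45)**2 = (4/9 + 45)**2 = (409/9)**2 = 167281/81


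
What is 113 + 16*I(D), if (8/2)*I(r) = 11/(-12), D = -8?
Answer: 328/3 ≈ 109.33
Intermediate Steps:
I(r) = -11/48 (I(r) = (11/(-12))/4 = (11*(-1/12))/4 = (1/4)*(-11/12) = -11/48)
113 + 16*I(D) = 113 + 16*(-11/48) = 113 - 11/3 = 328/3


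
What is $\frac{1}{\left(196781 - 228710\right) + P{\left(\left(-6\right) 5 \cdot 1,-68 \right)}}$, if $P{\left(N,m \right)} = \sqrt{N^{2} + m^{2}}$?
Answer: $- \frac{31929}{1019455517} - \frac{2 \sqrt{1381}}{1019455517} \approx -3.1393 \cdot 10^{-5}$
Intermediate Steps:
$\frac{1}{\left(196781 - 228710\right) + P{\left(\left(-6\right) 5 \cdot 1,-68 \right)}} = \frac{1}{\left(196781 - 228710\right) + \sqrt{\left(\left(-6\right) 5 \cdot 1\right)^{2} + \left(-68\right)^{2}}} = \frac{1}{-31929 + \sqrt{\left(\left(-30\right) 1\right)^{2} + 4624}} = \frac{1}{-31929 + \sqrt{\left(-30\right)^{2} + 4624}} = \frac{1}{-31929 + \sqrt{900 + 4624}} = \frac{1}{-31929 + \sqrt{5524}} = \frac{1}{-31929 + 2 \sqrt{1381}}$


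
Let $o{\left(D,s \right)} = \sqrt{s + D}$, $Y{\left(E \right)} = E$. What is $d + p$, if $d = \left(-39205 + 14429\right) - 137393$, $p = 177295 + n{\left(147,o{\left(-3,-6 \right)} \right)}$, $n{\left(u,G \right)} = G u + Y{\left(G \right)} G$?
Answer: $15117 + 441 i \approx 15117.0 + 441.0 i$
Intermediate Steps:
$o{\left(D,s \right)} = \sqrt{D + s}$
$n{\left(u,G \right)} = G^{2} + G u$ ($n{\left(u,G \right)} = G u + G G = G u + G^{2} = G^{2} + G u$)
$p = 177295 + 3 i \left(147 + 3 i\right)$ ($p = 177295 + \sqrt{-3 - 6} \left(\sqrt{-3 - 6} + 147\right) = 177295 + \sqrt{-9} \left(\sqrt{-9} + 147\right) = 177295 + 3 i \left(3 i + 147\right) = 177295 + 3 i \left(147 + 3 i\right) \approx 1.7729 \cdot 10^{5} + 441.0 i$)
$d = -162169$ ($d = -24776 - 137393 = -162169$)
$d + p = -162169 + \left(177286 + 441 i\right) = 15117 + 441 i$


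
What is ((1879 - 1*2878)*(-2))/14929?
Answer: 1998/14929 ≈ 0.13383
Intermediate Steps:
((1879 - 1*2878)*(-2))/14929 = ((1879 - 2878)*(-2))*(1/14929) = -999*(-2)*(1/14929) = 1998*(1/14929) = 1998/14929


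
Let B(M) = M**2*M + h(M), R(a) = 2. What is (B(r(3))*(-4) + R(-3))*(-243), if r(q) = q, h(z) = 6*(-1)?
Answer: 19926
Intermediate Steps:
h(z) = -6
B(M) = -6 + M**3 (B(M) = M**2*M - 6 = M**3 - 6 = -6 + M**3)
(B(r(3))*(-4) + R(-3))*(-243) = ((-6 + 3**3)*(-4) + 2)*(-243) = ((-6 + 27)*(-4) + 2)*(-243) = (21*(-4) + 2)*(-243) = (-84 + 2)*(-243) = -82*(-243) = 19926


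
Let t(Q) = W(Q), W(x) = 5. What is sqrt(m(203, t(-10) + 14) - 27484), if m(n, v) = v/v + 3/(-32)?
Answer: I*sqrt(1758918)/8 ≈ 165.78*I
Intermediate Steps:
t(Q) = 5
m(n, v) = 29/32 (m(n, v) = 1 + 3*(-1/32) = 1 - 3/32 = 29/32)
sqrt(m(203, t(-10) + 14) - 27484) = sqrt(29/32 - 27484) = sqrt(-879459/32) = I*sqrt(1758918)/8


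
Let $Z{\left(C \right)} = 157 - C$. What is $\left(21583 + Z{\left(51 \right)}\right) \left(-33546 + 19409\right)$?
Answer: $-306617393$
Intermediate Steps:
$\left(21583 + Z{\left(51 \right)}\right) \left(-33546 + 19409\right) = \left(21583 + \left(157 - 51\right)\right) \left(-33546 + 19409\right) = \left(21583 + \left(157 - 51\right)\right) \left(-14137\right) = \left(21583 + 106\right) \left(-14137\right) = 21689 \left(-14137\right) = -306617393$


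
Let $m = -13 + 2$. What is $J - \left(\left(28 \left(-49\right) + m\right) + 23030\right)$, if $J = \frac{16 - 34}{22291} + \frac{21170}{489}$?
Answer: $- \frac{235486880785}{10900299} \approx -21604.0$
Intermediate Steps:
$m = -11$
$J = \frac{471891668}{10900299}$ ($J = \left(16 - 34\right) \frac{1}{22291} + 21170 \cdot \frac{1}{489} = \left(-18\right) \frac{1}{22291} + \frac{21170}{489} = - \frac{18}{22291} + \frac{21170}{489} = \frac{471891668}{10900299} \approx 43.292$)
$J - \left(\left(28 \left(-49\right) + m\right) + 23030\right) = \frac{471891668}{10900299} - \left(\left(28 \left(-49\right) - 11\right) + 23030\right) = \frac{471891668}{10900299} - \left(\left(-1372 - 11\right) + 23030\right) = \frac{471891668}{10900299} - \left(-1383 + 23030\right) = \frac{471891668}{10900299} - 21647 = - \frac{235486880785}{10900299}$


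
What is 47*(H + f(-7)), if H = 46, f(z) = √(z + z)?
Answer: 2162 + 47*I*√14 ≈ 2162.0 + 175.86*I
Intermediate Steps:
f(z) = √2*√z (f(z) = √(2*z) = √2*√z)
47*(H + f(-7)) = 47*(46 + √2*√(-7)) = 47*(46 + √2*(I*√7)) = 47*(46 + I*√14) = 2162 + 47*I*√14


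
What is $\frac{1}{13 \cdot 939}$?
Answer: $\frac{1}{12207} \approx 8.192 \cdot 10^{-5}$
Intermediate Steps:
$\frac{1}{13 \cdot 939} = \frac{1}{12207}$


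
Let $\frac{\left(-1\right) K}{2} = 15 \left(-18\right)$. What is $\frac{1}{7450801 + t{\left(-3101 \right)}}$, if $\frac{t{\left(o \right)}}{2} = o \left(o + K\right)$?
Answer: $\frac{1}{23334123} \approx 4.2856 \cdot 10^{-8}$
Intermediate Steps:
$K = 540$ ($K = - 2 \cdot 15 \left(-18\right) = \left(-2\right) \left(-270\right) = 540$)
$t{\left(o \right)} = 2 o \left(540 + o\right)$ ($t{\left(o \right)} = 2 o \left(o + 540\right) = 2 o \left(540 + o\right)$)
$\frac{1}{7450801 + t{\left(-3101 \right)}} = \frac{1}{7450801 + 2 \left(-3101\right) \left(540 - 3101\right)} = \frac{1}{7450801 + 2 \left(-3101\right) \left(-2561\right)} = \frac{1}{7450801 + 15883322} = \frac{1}{23334123}$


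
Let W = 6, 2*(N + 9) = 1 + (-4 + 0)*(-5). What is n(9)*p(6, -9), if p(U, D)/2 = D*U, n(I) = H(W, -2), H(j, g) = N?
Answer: -162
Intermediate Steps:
N = 3/2 (N = -9 + (1 + (-4 + 0)*(-5))/2 = -9 + (1 - 4*(-5))/2 = -9 + (1 + 20)/2 = -9 + (½)*21 = -9 + 21/2 = 3/2 ≈ 1.5000)
H(j, g) = 3/2
n(I) = 3/2
p(U, D) = 2*D*U (p(U, D) = 2*(D*U) = 2*D*U)
n(9)*p(6, -9) = 3*(2*(-9)*6)/2 = (3/2)*(-108) = -162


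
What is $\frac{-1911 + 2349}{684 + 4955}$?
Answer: $\frac{438}{5639} \approx 0.077673$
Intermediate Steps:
$\frac{-1911 + 2349}{684 + 4955} = \frac{438}{5639}$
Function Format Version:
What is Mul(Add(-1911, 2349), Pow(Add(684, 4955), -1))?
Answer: Rational(438, 5639) ≈ 0.077673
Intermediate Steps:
Mul(Add(-1911, 2349), Pow(Add(684, 4955), -1)) = Mul(438, Pow(5639, -1)) = Mul(438, Rational(1, 5639)) = Rational(438, 5639)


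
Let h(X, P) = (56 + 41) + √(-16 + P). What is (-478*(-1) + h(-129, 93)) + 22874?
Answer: 23449 + √77 ≈ 23458.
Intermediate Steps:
h(X, P) = 97 + √(-16 + P)
(-478*(-1) + h(-129, 93)) + 22874 = (-478*(-1) + (97 + √(-16 + 93))) + 22874 = (478 + (97 + √77)) + 22874 = (575 + √77) + 22874 = 23449 + √77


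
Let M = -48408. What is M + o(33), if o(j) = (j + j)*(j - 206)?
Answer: -59826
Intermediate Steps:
o(j) = 2*j*(-206 + j) (o(j) = (2*j)*(-206 + j) = 2*j*(-206 + j))
M + o(33) = -48408 + 2*33*(-206 + 33) = -48408 + 2*33*(-173) = -48408 - 11418 = -59826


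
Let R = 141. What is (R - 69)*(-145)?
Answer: -10440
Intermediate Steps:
(R - 69)*(-145) = (141 - 69)*(-145) = 72*(-145) = -10440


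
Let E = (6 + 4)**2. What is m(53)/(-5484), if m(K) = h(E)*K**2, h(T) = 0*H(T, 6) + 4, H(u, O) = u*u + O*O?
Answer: -2809/1371 ≈ -2.0489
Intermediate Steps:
E = 100 (E = 10**2 = 100)
H(u, O) = O**2 + u**2 (H(u, O) = u**2 + O**2 = O**2 + u**2)
h(T) = 4 (h(T) = 0*(6**2 + T**2) + 4 = 0*(36 + T**2) + 4 = 0 + 4 = 4)
m(K) = 4*K**2
m(53)/(-5484) = (4*53**2)/(-5484) = (4*2809)*(-1/5484) = 11236*(-1/5484) = -2809/1371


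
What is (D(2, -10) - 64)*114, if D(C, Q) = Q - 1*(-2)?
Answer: -8208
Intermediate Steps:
D(C, Q) = 2 + Q (D(C, Q) = Q + 2 = 2 + Q)
(D(2, -10) - 64)*114 = ((2 - 10) - 64)*114 = (-8 - 64)*114 = -72*114 = -8208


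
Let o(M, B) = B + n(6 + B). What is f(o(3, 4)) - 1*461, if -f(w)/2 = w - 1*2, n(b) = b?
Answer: -485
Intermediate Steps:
o(M, B) = 6 + 2*B (o(M, B) = B + (6 + B) = 6 + 2*B)
f(w) = 4 - 2*w (f(w) = -2*(w - 1*2) = -2*(w - 2) = -2*(-2 + w) = 4 - 2*w)
f(o(3, 4)) - 1*461 = (4 - 2*(6 + 2*4)) - 1*461 = (4 - 2*(6 + 8)) - 461 = (4 - 2*14) - 461 = (4 - 28) - 461 = -24 - 461 = -485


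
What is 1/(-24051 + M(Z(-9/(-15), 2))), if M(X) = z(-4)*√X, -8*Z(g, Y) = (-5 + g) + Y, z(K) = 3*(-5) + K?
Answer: -80170/1928168309 + 19*√30/5784504927 ≈ -4.1560e-5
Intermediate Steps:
z(K) = -15 + K
Z(g, Y) = 5/8 - Y/8 - g/8 (Z(g, Y) = -((-5 + g) + Y)/8 = -(-5 + Y + g)/8 = 5/8 - Y/8 - g/8)
M(X) = -19*√X (M(X) = (-15 - 4)*√X = -19*√X)
1/(-24051 + M(Z(-9/(-15), 2))) = 1/(-24051 - 19*√(5/8 - ⅛*2 - (-9)/(8*(-15)))) = 1/(-24051 - 19*√(5/8 - ¼ - (-9)*(-1)/(8*15))) = 1/(-24051 - 19*√(5/8 - ¼ - ⅛*⅗)) = 1/(-24051 - 19*√(5/8 - ¼ - 3/40)) = 1/(-24051 - 19*√30/10)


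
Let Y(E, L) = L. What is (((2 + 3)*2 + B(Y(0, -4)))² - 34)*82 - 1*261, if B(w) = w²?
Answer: 52383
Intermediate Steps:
(((2 + 3)*2 + B(Y(0, -4)))² - 34)*82 - 1*261 = (((2 + 3)*2 + (-4)²)² - 34)*82 - 1*261 = ((5*2 + 16)² - 34)*82 - 261 = ((10 + 16)² - 34)*82 - 261 = (26² - 34)*82 - 261 = (676 - 34)*82 - 261 = 642*82 - 261 = 52644 - 261 = 52383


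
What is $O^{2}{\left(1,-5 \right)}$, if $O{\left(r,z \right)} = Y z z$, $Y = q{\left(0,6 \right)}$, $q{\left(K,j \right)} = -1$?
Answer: $625$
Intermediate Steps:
$Y = -1$
$O{\left(r,z \right)} = - z^{2}$ ($O{\left(r,z \right)} = - z z = - z^{2}$)
$O^{2}{\left(1,-5 \right)} = \left(- \left(-5\right)^{2}\right)^{2} = \left(\left(-1\right) 25\right)^{2} = \left(-25\right)^{2} = 625$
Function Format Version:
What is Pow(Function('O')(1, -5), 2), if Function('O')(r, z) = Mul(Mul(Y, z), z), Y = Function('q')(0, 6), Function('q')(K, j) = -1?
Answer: 625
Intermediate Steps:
Y = -1
Function('O')(r, z) = Mul(-1, Pow(z, 2)) (Function('O')(r, z) = Mul(Mul(-1, z), z) = Mul(-1, Pow(z, 2)))
Pow(Function('O')(1, -5), 2) = Pow(Mul(-1, Pow(-5, 2)), 2) = Pow(Mul(-1, 25), 2) = Pow(-25, 2) = 625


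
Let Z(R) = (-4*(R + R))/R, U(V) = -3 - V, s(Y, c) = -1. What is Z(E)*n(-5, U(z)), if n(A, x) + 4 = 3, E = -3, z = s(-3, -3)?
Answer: 8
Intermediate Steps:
z = -1
n(A, x) = -1 (n(A, x) = -4 + 3 = -1)
Z(R) = -8 (Z(R) = (-8*R)/R = -8)
Z(E)*n(-5, U(z)) = -8*(-1) = 8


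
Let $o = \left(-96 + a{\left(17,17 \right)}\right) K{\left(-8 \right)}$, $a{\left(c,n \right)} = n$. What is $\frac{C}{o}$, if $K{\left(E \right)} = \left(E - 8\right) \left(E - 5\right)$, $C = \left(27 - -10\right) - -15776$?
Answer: $- \frac{15813}{16432} \approx -0.96233$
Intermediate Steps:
$C = 15813$ ($C = \left(27 + 10\right) + 15776 = 37 + 15776 = 15813$)
$K{\left(E \right)} = \left(-8 + E\right) \left(-5 + E\right)$
$o = -16432$ ($o = \left(-96 + 17\right) \left(40 + \left(-8\right)^{2} - -104\right) = - 79 \left(40 + 64 + 104\right) = \left(-79\right) 208 = -16432$)
$\frac{C}{o} = \frac{15813}{-16432} = 15813 \left(- \frac{1}{16432}\right) = - \frac{15813}{16432}$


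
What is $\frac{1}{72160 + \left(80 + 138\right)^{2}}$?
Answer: $\frac{1}{119684} \approx 8.3553 \cdot 10^{-6}$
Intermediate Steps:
$\frac{1}{72160 + \left(80 + 138\right)^{2}} = \frac{1}{72160 + 218^{2}} = \frac{1}{72160 + 47524} = \frac{1}{119684}$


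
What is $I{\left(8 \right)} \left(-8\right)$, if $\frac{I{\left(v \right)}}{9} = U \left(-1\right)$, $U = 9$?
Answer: $648$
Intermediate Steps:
$I{\left(v \right)} = -81$ ($I{\left(v \right)} = 9 \cdot 9 \left(-1\right) = 9 \left(-9\right) = -81$)
$I{\left(8 \right)} \left(-8\right) = \left(-81\right) \left(-8\right) = 648$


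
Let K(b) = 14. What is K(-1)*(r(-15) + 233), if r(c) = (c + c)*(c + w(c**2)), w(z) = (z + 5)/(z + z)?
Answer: 28042/3 ≈ 9347.3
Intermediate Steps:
w(z) = (5 + z)/(2*z) (w(z) = (5 + z)/((2*z)) = (5 + z)*(1/(2*z)) = (5 + z)/(2*z))
r(c) = 2*c*(c + (5 + c**2)/(2*c**2)) (r(c) = (c + c)*(c + (5 + c**2)/(2*(c**2))) = (2*c)*(c + (5 + c**2)/(2*c**2)) = 2*c*(c + (5 + c**2)/(2*c**2)))
K(-1)*(r(-15) + 233) = 14*((-15 + 2*(-15)**2 + 5/(-15)) + 233) = 14*((-15 + 2*225 + 5*(-1/15)) + 233) = 14*((-15 + 450 - 1/3) + 233) = 14*(1304/3 + 233) = 14*(2003/3) = 28042/3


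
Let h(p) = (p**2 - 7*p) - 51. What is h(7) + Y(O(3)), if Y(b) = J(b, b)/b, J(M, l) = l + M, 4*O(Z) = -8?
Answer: -49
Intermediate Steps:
h(p) = -51 + p**2 - 7*p
O(Z) = -2 (O(Z) = (1/4)*(-8) = -2)
J(M, l) = M + l
Y(b) = 2 (Y(b) = (b + b)/b = (2*b)/b = 2)
h(7) + Y(O(3)) = (-51 + 7**2 - 7*7) + 2 = (-51 + 49 - 49) + 2 = -51 + 2 = -49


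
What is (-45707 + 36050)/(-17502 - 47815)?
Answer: 9657/65317 ≈ 0.14785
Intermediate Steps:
(-45707 + 36050)/(-17502 - 47815) = -9657/(-65317) = -9657*(-1/65317) = 9657/65317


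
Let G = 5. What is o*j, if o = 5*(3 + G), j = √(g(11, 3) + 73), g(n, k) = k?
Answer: 80*√19 ≈ 348.71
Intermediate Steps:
j = 2*√19 (j = √(3 + 73) = √76 = 2*√19 ≈ 8.7178)
o = 40 (o = 5*(3 + 5) = 5*8 = 40)
o*j = 40*(2*√19) = 80*√19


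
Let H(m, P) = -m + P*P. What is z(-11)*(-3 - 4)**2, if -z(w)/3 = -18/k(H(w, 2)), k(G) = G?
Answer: 882/5 ≈ 176.40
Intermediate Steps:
H(m, P) = P**2 - m (H(m, P) = -m + P**2 = P**2 - m)
z(w) = 54/(4 - w) (z(w) = -(-54)/(2**2 - w) = -(-54)/(4 - w) = 54/(4 - w))
z(-11)*(-3 - 4)**2 = (-54/(-4 - 11))*(-3 - 4)**2 = -54/(-15)*(-7)**2 = -54*(-1/15)*49 = (18/5)*49 = 882/5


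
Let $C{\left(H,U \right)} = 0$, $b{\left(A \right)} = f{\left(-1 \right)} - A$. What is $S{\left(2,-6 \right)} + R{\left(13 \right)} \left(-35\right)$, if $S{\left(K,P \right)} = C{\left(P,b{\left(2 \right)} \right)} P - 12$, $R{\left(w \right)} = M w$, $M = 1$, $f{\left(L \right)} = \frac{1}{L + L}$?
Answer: $-467$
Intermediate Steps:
$f{\left(L \right)} = \frac{1}{2 L}$
$b{\left(A \right)} = - \frac{1}{2} - A$ ($b{\left(A \right)} = \frac{1}{2 \left(-1\right)} - A = \frac{1}{2} \left(-1\right) - A = - \frac{1}{2} - A$)
$R{\left(w \right)} = w$ ($R{\left(w \right)} = 1 w = w$)
$S{\left(K,P \right)} = -12$ ($S{\left(K,P \right)} = 0 P - 12 = 0 - 12 = -12$)
$S{\left(2,-6 \right)} + R{\left(13 \right)} \left(-35\right) = -12 + 13 \left(-35\right) = -12 - 455 = -467$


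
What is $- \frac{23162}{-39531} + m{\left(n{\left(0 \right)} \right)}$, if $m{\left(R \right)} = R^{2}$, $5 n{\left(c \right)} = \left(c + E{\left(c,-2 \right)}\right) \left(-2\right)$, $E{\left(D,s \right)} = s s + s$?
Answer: $\frac{1211546}{988275} \approx 1.2259$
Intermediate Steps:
$E{\left(D,s \right)} = s + s^{2}$ ($E{\left(D,s \right)} = s^{2} + s = s + s^{2}$)
$n{\left(c \right)} = - \frac{4}{5} - \frac{2 c}{5}$ ($n{\left(c \right)} = \frac{\left(c - 2 \left(1 - 2\right)\right) \left(-2\right)}{5} = \frac{\left(c - -2\right) \left(-2\right)}{5} = \frac{\left(c + 2\right) \left(-2\right)}{5} = \frac{\left(2 + c\right) \left(-2\right)}{5} = \frac{-4 - 2 c}{5} = - \frac{4}{5} - \frac{2 c}{5}$)
$- \frac{23162}{-39531} + m{\left(n{\left(0 \right)} \right)} = - \frac{23162}{-39531} + \left(- \frac{4}{5} - 0\right)^{2} = \left(-23162\right) \left(- \frac{1}{39531}\right) + \left(- \frac{4}{5} + 0\right)^{2} = \frac{23162}{39531} + \left(- \frac{4}{5}\right)^{2} = \frac{23162}{39531} + \frac{16}{25} = \frac{1211546}{988275}$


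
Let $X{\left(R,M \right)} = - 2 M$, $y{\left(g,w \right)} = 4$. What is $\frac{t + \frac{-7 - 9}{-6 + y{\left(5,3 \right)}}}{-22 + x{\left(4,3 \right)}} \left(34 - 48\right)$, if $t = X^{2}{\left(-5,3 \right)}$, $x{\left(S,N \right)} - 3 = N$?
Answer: $\frac{77}{2} \approx 38.5$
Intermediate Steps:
$x{\left(S,N \right)} = 3 + N$
$t = 36$ ($t = \left(\left(-2\right) 3\right)^{2} = \left(-6\right)^{2} = 36$)
$\frac{t + \frac{-7 - 9}{-6 + y{\left(5,3 \right)}}}{-22 + x{\left(4,3 \right)}} \left(34 - 48\right) = \frac{36 + \frac{-7 - 9}{-6 + 4}}{-22 + \left(3 + 3\right)} \left(34 - 48\right) = \frac{36 - \frac{16}{-2}}{-22 + 6} \left(-14\right) = \frac{36 - -8}{-16} \left(-14\right) = \left(36 + 8\right) \left(- \frac{1}{16}\right) \left(-14\right) = 44 \left(- \frac{1}{16}\right) \left(-14\right) = \left(- \frac{11}{4}\right) \left(-14\right) = \frac{77}{2}$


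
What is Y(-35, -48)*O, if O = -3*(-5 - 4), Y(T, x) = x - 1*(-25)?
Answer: -621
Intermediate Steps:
Y(T, x) = 25 + x (Y(T, x) = x + 25 = 25 + x)
O = 27 (O = -3*(-9) = 27)
Y(-35, -48)*O = (25 - 48)*27 = -23*27 = -621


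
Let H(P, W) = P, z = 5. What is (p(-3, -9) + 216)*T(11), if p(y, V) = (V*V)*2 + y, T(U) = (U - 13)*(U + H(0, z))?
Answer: -8250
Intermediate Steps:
T(U) = U*(-13 + U) (T(U) = (U - 13)*(U + 0) = (-13 + U)*U = U*(-13 + U))
p(y, V) = y + 2*V² (p(y, V) = V²*2 + y = 2*V² + y = y + 2*V²)
(p(-3, -9) + 216)*T(11) = ((-3 + 2*(-9)²) + 216)*(11*(-13 + 11)) = ((-3 + 2*81) + 216)*(11*(-2)) = ((-3 + 162) + 216)*(-22) = (159 + 216)*(-22) = 375*(-22) = -8250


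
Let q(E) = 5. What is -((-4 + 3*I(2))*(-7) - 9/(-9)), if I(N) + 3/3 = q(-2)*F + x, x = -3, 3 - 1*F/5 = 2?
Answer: 412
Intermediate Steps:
F = 5 (F = 15 - 5*2 = 15 - 10 = 5)
I(N) = 21 (I(N) = -1 + (5*5 - 3) = -1 + (25 - 3) = -1 + 22 = 21)
-((-4 + 3*I(2))*(-7) - 9/(-9)) = -((-4 + 3*21)*(-7) - 9/(-9)) = -((-4 + 63)*(-7) - 9*(-1/9)) = -(59*(-7) + 1) = -(-413 + 1) = -1*(-412) = 412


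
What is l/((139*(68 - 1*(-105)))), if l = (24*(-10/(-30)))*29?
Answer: 232/24047 ≈ 0.0096478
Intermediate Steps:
l = 232 (l = (24*(-10*(-1/30)))*29 = (24*(⅓))*29 = 8*29 = 232)
l/((139*(68 - 1*(-105)))) = 232/((139*(68 - 1*(-105)))) = 232/((139*(68 + 105))) = 232/((139*173)) = 232/24047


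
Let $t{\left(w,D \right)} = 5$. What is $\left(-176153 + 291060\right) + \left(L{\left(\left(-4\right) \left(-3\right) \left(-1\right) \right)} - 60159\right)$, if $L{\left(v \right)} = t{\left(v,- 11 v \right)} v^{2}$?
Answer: $55468$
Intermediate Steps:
$L{\left(v \right)} = 5 v^{2}$
$\left(-176153 + 291060\right) + \left(L{\left(\left(-4\right) \left(-3\right) \left(-1\right) \right)} - 60159\right) = \left(-176153 + 291060\right) + \left(5 \left(\left(-4\right) \left(-3\right) \left(-1\right)\right)^{2} - 60159\right) = 114907 - \left(60159 - 5 \left(12 \left(-1\right)\right)^{2}\right) = 114907 - \left(60159 - 5 \left(-12\right)^{2}\right) = 114907 + \left(5 \cdot 144 - 60159\right) = 114907 + \left(720 - 60159\right) = 114907 - 59439 = 55468$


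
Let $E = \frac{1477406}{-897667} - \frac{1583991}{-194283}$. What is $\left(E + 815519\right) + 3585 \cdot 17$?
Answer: $\frac{16984190734148467}{19377937529} \approx 8.7647 \cdot 10^{5}$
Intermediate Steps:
$E = \frac{126095731011}{19377937529}$ ($E = 1477406 \left(- \frac{1}{897667}\right) - - \frac{175999}{21587} = - \frac{1477406}{897667} + \frac{175999}{21587} = \frac{126095731011}{19377937529} \approx 6.5072$)
$\left(E + 815519\right) + 3585 \cdot 17 = \left(\frac{126095731011}{19377937529} + 815519\right) + 3585 \cdot 17 = \frac{15803202331443562}{19377937529} + 60945 = \frac{16984190734148467}{19377937529}$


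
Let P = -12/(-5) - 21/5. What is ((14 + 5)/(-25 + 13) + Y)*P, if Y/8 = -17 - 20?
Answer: 10713/20 ≈ 535.65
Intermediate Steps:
P = -9/5 (P = -12*(-⅕) - 21*⅕ = 12/5 - 21/5 = -9/5 ≈ -1.8000)
Y = -296 (Y = 8*(-17 - 20) = 8*(-37) = -296)
((14 + 5)/(-25 + 13) + Y)*P = ((14 + 5)/(-25 + 13) - 296)*(-9/5) = (19/(-12) - 296)*(-9/5) = (19*(-1/12) - 296)*(-9/5) = (-19/12 - 296)*(-9/5) = -3571/12*(-9/5) = 10713/20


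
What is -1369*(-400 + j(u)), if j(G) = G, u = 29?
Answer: 507899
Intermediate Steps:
-1369*(-400 + j(u)) = -1369*(-400 + 29) = -1369*(-371) = 507899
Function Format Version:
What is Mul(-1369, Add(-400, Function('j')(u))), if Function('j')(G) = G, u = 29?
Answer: 507899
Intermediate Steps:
Mul(-1369, Add(-400, Function('j')(u))) = Mul(-1369, Add(-400, 29)) = Mul(-1369, -371) = 507899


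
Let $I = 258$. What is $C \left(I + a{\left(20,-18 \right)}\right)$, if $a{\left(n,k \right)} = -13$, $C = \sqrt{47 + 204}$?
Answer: $245 \sqrt{251} \approx 3881.5$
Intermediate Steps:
$C = \sqrt{251} \approx 15.843$
$C \left(I + a{\left(20,-18 \right)}\right) = \sqrt{251} \left(258 - 13\right) = \sqrt{251} \cdot 245 = 245 \sqrt{251}$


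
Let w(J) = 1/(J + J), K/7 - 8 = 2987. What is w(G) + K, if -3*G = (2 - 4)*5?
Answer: 419303/20 ≈ 20965.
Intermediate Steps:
K = 20965 (K = 56 + 7*2987 = 56 + 20909 = 20965)
G = 10/3 (G = -(2 - 4)*5/3 = -(-2)*5/3 = -⅓*(-10) = 10/3 ≈ 3.3333)
w(J) = 1/(2*J)
w(G) + K = 1/(2*(10/3)) + 20965 = (½)*(3/10) + 20965 = 3/20 + 20965 = 419303/20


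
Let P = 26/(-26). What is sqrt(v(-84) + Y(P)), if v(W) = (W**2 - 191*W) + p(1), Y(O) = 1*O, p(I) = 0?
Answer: sqrt(23099) ≈ 151.98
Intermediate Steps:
P = -1 (P = 26*(-1/26) = -1)
Y(O) = O
v(W) = W**2 - 191*W (v(W) = (W**2 - 191*W) + 0 = W**2 - 191*W)
sqrt(v(-84) + Y(P)) = sqrt(-84*(-191 - 84) - 1) = sqrt(-84*(-275) - 1) = sqrt(23100 - 1) = sqrt(23099)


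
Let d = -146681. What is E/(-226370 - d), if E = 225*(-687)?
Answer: 51525/26563 ≈ 1.9397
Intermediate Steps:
E = -154575
E/(-226370 - d) = -154575/(-226370 - 1*(-146681)) = -154575/(-226370 + 146681) = -154575/(-79689) = -154575*(-1/79689) = 51525/26563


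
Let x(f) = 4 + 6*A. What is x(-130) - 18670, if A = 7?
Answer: -18624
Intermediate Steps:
x(f) = 46 (x(f) = 4 + 6*7 = 4 + 42 = 46)
x(-130) - 18670 = 46 - 18670 = -18624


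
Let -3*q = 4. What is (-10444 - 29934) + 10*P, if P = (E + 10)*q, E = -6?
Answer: -121294/3 ≈ -40431.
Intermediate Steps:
q = -4/3 (q = -1/3*4 = -4/3 ≈ -1.3333)
P = -16/3 (P = (-6 + 10)*(-4/3) = 4*(-4/3) = -16/3 ≈ -5.3333)
(-10444 - 29934) + 10*P = (-10444 - 29934) + 10*(-16/3) = -40378 - 160/3 = -121294/3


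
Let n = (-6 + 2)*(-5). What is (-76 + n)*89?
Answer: -4984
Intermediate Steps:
n = 20 (n = -4*(-5) = 20)
(-76 + n)*89 = (-76 + 20)*89 = -56*89 = -4984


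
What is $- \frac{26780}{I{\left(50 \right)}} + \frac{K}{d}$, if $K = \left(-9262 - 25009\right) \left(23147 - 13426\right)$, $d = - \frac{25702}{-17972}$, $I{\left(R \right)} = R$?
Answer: $- \frac{14968391622608}{64255} \approx -2.3295 \cdot 10^{8}$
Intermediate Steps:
$d = \frac{12851}{8986}$ ($d = - \frac{25702 \left(-1\right)}{17972} = \left(-1\right) \left(- \frac{12851}{8986}\right) = \frac{12851}{8986} \approx 1.4301$)
$K = -333148391$ ($K = \left(-34271\right) 9721 = -333148391$)
$- \frac{26780}{I{\left(50 \right)}} + \frac{K}{d} = - \frac{26780}{50} - \frac{333148391}{\frac{12851}{8986}} = \left(-26780\right) \frac{1}{50} - \frac{2993671441526}{12851} = - \frac{2678}{5} - \frac{2993671441526}{12851} = - \frac{14968391622608}{64255}$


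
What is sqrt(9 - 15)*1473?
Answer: 1473*I*sqrt(6) ≈ 3608.1*I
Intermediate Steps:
sqrt(9 - 15)*1473 = sqrt(-6)*1473 = (I*sqrt(6))*1473 = 1473*I*sqrt(6)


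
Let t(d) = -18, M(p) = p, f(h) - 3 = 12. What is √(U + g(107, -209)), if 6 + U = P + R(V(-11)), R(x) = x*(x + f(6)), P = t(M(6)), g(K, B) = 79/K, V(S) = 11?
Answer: √3008091/107 ≈ 16.209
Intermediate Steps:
f(h) = 15 (f(h) = 3 + 12 = 15)
P = -18
R(x) = x*(15 + x) (R(x) = x*(x + 15) = x*(15 + x))
U = 262 (U = -6 + (-18 + 11*(15 + 11)) = -6 + (-18 + 11*26) = -6 + (-18 + 286) = -6 + 268 = 262)
√(U + g(107, -209)) = √(262 + 79/107) = √(28113/107) = √3008091/107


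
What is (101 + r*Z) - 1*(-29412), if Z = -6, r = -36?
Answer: 29729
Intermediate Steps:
(101 + r*Z) - 1*(-29412) = (101 - 36*(-6)) - 1*(-29412) = (101 + 216) + 29412 = 317 + 29412 = 29729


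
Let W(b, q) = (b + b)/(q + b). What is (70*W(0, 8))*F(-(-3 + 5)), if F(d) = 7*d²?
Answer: 0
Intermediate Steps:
W(b, q) = 2*b/(b + q) (W(b, q) = (2*b)/(b + q) = 2*b/(b + q))
(70*W(0, 8))*F(-(-3 + 5)) = (70*(2*0/(0 + 8)))*(7*(-(-3 + 5))²) = (70*(2*0/8))*(7*(-1*2)²) = (70*(2*0*(⅛)))*(7*(-2)²) = (70*0)*(7*4) = 0*28 = 0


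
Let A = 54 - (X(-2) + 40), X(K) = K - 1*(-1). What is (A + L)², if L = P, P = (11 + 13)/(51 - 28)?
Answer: 136161/529 ≈ 257.39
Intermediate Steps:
X(K) = 1 + K (X(K) = K + 1 = 1 + K)
P = 24/23 ≈ 1.0435
L = 24/23 ≈ 1.0435
A = 15 (A = 54 - ((1 - 2) + 40) = 54 - (-1 + 40) = 54 - 1*39 = 54 - 39 = 15)
(A + L)² = (15 + 24/23)² = (369/23)² = 136161/529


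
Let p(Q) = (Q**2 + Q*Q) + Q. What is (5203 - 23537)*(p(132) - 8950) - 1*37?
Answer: -477234057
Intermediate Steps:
p(Q) = Q + 2*Q**2 (p(Q) = (Q**2 + Q**2) + Q = 2*Q**2 + Q = Q + 2*Q**2)
(5203 - 23537)*(p(132) - 8950) - 1*37 = (5203 - 23537)*(132*(1 + 2*132) - 8950) - 1*37 = -18334*(132*(1 + 264) - 8950) - 37 = -18334*(132*265 - 8950) - 37 = -18334*(34980 - 8950) - 37 = -18334*26030 - 37 = -477234020 - 37 = -477234057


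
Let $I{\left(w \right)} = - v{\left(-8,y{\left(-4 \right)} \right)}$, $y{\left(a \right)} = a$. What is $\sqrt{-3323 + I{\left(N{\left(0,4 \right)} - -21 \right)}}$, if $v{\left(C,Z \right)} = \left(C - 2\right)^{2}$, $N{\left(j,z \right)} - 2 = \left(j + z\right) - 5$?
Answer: $i \sqrt{3423} \approx 58.506 i$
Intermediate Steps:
$N{\left(j,z \right)} = -3 + j + z$ ($N{\left(j,z \right)} = 2 - \left(5 - j - z\right) = 2 + \left(-5 + j + z\right) = -3 + j + z$)
$v{\left(C,Z \right)} = \left(-2 + C\right)^{2}$
$I{\left(w \right)} = -100$ ($I{\left(w \right)} = - \left(-2 - 8\right)^{2} = - \left(-10\right)^{2} = \left(-1\right) 100 = -100$)
$\sqrt{-3323 + I{\left(N{\left(0,4 \right)} - -21 \right)}} = \sqrt{-3323 - 100} = \sqrt{-3423} = i \sqrt{3423}$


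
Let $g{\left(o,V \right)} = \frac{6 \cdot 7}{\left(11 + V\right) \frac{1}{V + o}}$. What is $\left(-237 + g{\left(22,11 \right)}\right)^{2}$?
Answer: $30276$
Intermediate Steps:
$g{\left(o,V \right)} = \frac{42 \left(V + o\right)}{11 + V}$ ($g{\left(o,V \right)} = \frac{42}{\frac{1}{V + o} \left(11 + V\right)} = 42 \frac{V + o}{11 + V} = \frac{42 \left(V + o\right)}{11 + V}$)
$\left(-237 + g{\left(22,11 \right)}\right)^{2} = \left(-237 + \frac{42 \left(11 + 22\right)}{11 + 11}\right)^{2} = \left(-237 + 42 \cdot \frac{1}{22} \cdot 33\right)^{2} = \left(-237 + 63\right)^{2} = \left(-174\right)^{2} = 30276$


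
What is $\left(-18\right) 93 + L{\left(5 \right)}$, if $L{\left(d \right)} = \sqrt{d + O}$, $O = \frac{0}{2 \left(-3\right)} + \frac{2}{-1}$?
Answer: $-1674 + \sqrt{3} \approx -1672.3$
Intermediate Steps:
$O = -2$ ($O = \frac{0}{-6} + 2 \left(-1\right) = 0 \left(- \frac{1}{6}\right) - 2 = 0 - 2 = -2$)
$L{\left(d \right)} = \sqrt{-2 + d}$ ($L{\left(d \right)} = \sqrt{d - 2} = \sqrt{-2 + d}$)
$\left(-18\right) 93 + L{\left(5 \right)} = \left(-18\right) 93 + \sqrt{-2 + 5} = -1674 + \sqrt{3}$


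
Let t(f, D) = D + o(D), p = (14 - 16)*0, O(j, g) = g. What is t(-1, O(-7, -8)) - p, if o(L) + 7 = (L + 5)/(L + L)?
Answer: -237/16 ≈ -14.813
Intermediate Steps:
o(L) = -7 + (5 + L)/(2*L) (o(L) = -7 + (L + 5)/(L + L) = -7 + (5 + L)/((2*L)) = -7 + (5 + L)*(1/(2*L)) = -7 + (5 + L)/(2*L))
p = 0 (p = -2*0 = 0)
t(f, D) = D + (5 - 13*D)/(2*D)
t(-1, O(-7, -8)) - p = (-13/2 - 8 + (5/2)/(-8)) - 1*0 = (-13/2 - 8 + (5/2)*(-⅛)) + 0 = (-13/2 - 8 - 5/16) + 0 = -237/16 + 0 = -237/16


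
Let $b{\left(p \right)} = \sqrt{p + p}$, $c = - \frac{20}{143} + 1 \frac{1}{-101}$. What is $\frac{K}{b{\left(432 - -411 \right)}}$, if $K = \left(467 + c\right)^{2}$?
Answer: $\frac{22732123013762 \sqrt{1686}}{175850009907} \approx 5307.9$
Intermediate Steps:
$c = - \frac{2163}{14443}$ ($c = \left(-20\right) \frac{1}{143} + 1 \left(- \frac{1}{101}\right) = - \frac{20}{143} - \frac{1}{101} = - \frac{2163}{14443} \approx -0.14976$)
$K = \frac{45464246027524}{208600249}$ ($K = \left(467 - \frac{2163}{14443}\right)^{2} = \left(\frac{6742718}{14443}\right)^{2} = \frac{45464246027524}{208600249} \approx 2.1795 \cdot 10^{5}$)
$b{\left(p \right)} = \sqrt{2} \sqrt{p}$ ($b{\left(p \right)} = \sqrt{2 p} = \sqrt{2} \sqrt{p}$)
$\frac{K}{b{\left(432 - -411 \right)}} = \frac{45464246027524}{208600249 \sqrt{2} \sqrt{432 - -411}} = \frac{45464246027524}{208600249 \sqrt{2} \sqrt{432 + 411}} = \frac{45464246027524}{208600249 \sqrt{2} \sqrt{843}} = \frac{45464246027524}{208600249 \sqrt{1686}} = \frac{45464246027524 \frac{\sqrt{1686}}{1686}}{208600249} = \frac{22732123013762 \sqrt{1686}}{175850009907}$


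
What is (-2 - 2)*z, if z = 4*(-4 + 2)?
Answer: 32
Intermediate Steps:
z = -8 (z = 4*(-2) = -8)
(-2 - 2)*z = (-2 - 2)*(-8) = -4*(-8) = 32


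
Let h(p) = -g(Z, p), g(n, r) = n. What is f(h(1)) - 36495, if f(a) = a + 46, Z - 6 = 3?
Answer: -36458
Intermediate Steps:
Z = 9 (Z = 6 + 3 = 9)
h(p) = -9 (h(p) = -1*9 = -9)
f(a) = 46 + a
f(h(1)) - 36495 = (46 - 9) - 36495 = 37 - 36495 = -36458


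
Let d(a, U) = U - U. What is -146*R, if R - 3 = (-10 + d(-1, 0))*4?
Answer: 5402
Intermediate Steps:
d(a, U) = 0
R = -37 (R = 3 + (-10 + 0)*4 = 3 - 10*4 = 3 - 40 = -37)
-146*R = -146*(-37) = 5402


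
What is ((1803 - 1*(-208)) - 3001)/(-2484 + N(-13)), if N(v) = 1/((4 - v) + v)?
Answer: 792/1987 ≈ 0.39859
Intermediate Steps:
N(v) = ¼ (N(v) = 1/4 = ¼)
((1803 - 1*(-208)) - 3001)/(-2484 + N(-13)) = ((1803 - 1*(-208)) - 3001)/(-2484 + ¼) = ((1803 + 208) - 3001)/(-9935/4) = (2011 - 3001)*(-4/9935) = -990*(-4/9935) = 792/1987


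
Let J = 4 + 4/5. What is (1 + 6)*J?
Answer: 168/5 ≈ 33.600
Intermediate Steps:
J = 24/5 (J = 4 + 4*(⅕) = 4 + ⅘ = 24/5 ≈ 4.8000)
(1 + 6)*J = (1 + 6)*(24/5) = 7*(24/5) = 168/5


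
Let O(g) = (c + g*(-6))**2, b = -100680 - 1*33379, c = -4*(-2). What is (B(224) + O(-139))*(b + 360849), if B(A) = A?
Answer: 160836746520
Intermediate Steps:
c = 8
b = -134059 (b = -100680 - 33379 = -134059)
O(g) = (8 - 6*g)**2 (O(g) = (8 + g*(-6))**2 = (8 - 6*g)**2)
(B(224) + O(-139))*(b + 360849) = (224 + 4*(-4 + 3*(-139))**2)*(-134059 + 360849) = (224 + 4*(-4 - 417)**2)*226790 = (224 + 4*(-421)**2)*226790 = (224 + 4*177241)*226790 = (224 + 708964)*226790 = 709188*226790 = 160836746520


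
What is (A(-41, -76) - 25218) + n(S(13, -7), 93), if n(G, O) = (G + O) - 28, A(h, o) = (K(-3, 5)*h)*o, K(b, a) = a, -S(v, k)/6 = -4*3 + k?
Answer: -9459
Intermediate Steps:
S(v, k) = 72 - 6*k (S(v, k) = -6*(-4*3 + k) = -6*(-12 + k) = 72 - 6*k)
A(h, o) = 5*h*o (A(h, o) = (5*h)*o = 5*h*o)
n(G, O) = -28 + G + O
(A(-41, -76) - 25218) + n(S(13, -7), 93) = (5*(-41)*(-76) - 25218) + (-28 + (72 - 6*(-7)) + 93) = (15580 - 25218) + (-28 + (72 + 42) + 93) = -9638 + (-28 + 114 + 93) = -9638 + 179 = -9459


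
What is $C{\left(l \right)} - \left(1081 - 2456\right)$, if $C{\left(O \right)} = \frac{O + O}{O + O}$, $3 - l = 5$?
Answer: $1376$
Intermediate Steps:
$l = -2$ ($l = 3 - 5 = -2$)
$C{\left(O \right)} = 1$ ($C{\left(O \right)} = \frac{2 O}{2 O} = 2 O \frac{1}{2 O} = 1$)
$C{\left(l \right)} - \left(1081 - 2456\right) = 1 - \left(1081 - 2456\right) = 1 - -1375 = 1 + 1375 = 1376$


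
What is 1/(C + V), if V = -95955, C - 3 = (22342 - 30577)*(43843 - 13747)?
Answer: -1/247936512 ≈ -4.0333e-9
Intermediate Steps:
C = -247840557 (C = 3 + (22342 - 30577)*(43843 - 13747) = 3 - 8235*30096 = 3 - 247840560 = -247840557)
1/(C + V) = 1/(-247840557 - 95955) = 1/(-247936512) = -1/247936512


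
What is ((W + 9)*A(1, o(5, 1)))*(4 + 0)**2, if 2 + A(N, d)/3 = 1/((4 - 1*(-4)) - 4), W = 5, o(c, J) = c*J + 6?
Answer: -1176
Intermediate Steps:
o(c, J) = 6 + J*c (o(c, J) = J*c + 6 = 6 + J*c)
A(N, d) = -21/4 (A(N, d) = -6 + 3/((4 - 1*(-4)) - 4) = -6 + 3/((4 + 4) - 4) = -6 + 3/(8 - 4) = -6 + 3/4 = -21/4)
((W + 9)*A(1, o(5, 1)))*(4 + 0)**2 = ((5 + 9)*(-21/4))*(4 + 0)**2 = (14*(-21/4))*4**2 = -147/2*16 = -1176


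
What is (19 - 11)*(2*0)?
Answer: 0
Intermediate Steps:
(19 - 11)*(2*0) = 8*0 = 0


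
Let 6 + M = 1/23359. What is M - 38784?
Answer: -906095609/23359 ≈ -38790.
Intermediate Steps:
M = -140153/23359 (M = -6 + 1/23359 = -140153/23359 ≈ -6.0000)
M - 38784 = -140153/23359 - 38784 = -906095609/23359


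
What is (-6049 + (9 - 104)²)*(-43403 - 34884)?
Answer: -232982112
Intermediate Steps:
(-6049 + (9 - 104)²)*(-43403 - 34884) = (-6049 + (-95)²)*(-78287) = (-6049 + 9025)*(-78287) = 2976*(-78287) = -232982112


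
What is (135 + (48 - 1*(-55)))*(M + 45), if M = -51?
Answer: -1428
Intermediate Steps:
(135 + (48 - 1*(-55)))*(M + 45) = (135 + (48 - 1*(-55)))*(-51 + 45) = (135 + (48 + 55))*(-6) = (135 + 103)*(-6) = 238*(-6) = -1428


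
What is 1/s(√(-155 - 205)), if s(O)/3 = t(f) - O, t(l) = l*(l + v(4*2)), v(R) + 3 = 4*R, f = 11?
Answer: 11/14547 + I*√10/96980 ≈ 0.00075617 + 3.2608e-5*I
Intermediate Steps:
v(R) = -3 + 4*R
t(l) = l*(29 + l) (t(l) = l*(l + (-3 + 4*(4*2))) = l*(l + (-3 + 4*8)) = l*(l + (-3 + 32)) = l*(l + 29) = l*(29 + l))
s(O) = 1320 - 3*O (s(O) = 3*(11*(29 + 11) - O) = 3*(11*40 - O) = 3*(440 - O) = 1320 - 3*O)
1/s(√(-155 - 205)) = 1/(1320 - 3*√(-155 - 205)) = 1/(1320 - 18*I*√10)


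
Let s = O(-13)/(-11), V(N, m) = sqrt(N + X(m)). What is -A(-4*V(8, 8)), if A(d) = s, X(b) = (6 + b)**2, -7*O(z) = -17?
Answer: 17/77 ≈ 0.22078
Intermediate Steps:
O(z) = 17/7 (O(z) = -1/7*(-17) = 17/7)
V(N, m) = sqrt(N + (6 + m)**2)
s = -17/77 (s = (17/7)/(-11) = (17/7)*(-1/11) = -17/77 ≈ -0.22078)
A(d) = -17/77
-A(-4*V(8, 8)) = -1*(-17/77) = 17/77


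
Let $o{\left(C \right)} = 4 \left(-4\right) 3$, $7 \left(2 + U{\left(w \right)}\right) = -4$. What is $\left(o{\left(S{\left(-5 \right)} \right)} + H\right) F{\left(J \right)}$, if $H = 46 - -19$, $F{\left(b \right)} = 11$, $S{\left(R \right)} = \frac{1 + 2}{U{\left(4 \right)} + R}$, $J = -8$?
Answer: $187$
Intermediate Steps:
$U{\left(w \right)} = - \frac{18}{7}$ ($U{\left(w \right)} = -2 + \frac{1}{7} \left(-4\right) = -2 - \frac{4}{7} = - \frac{18}{7}$)
$S{\left(R \right)} = \frac{3}{- \frac{18}{7} + R}$ ($S{\left(R \right)} = \frac{1 + 2}{- \frac{18}{7} + R} = \frac{3}{- \frac{18}{7} + R}$)
$H = 65$ ($H = 46 + 19 = 65$)
$o{\left(C \right)} = -48$ ($o{\left(C \right)} = \left(-16\right) 3 = -48$)
$\left(o{\left(S{\left(-5 \right)} \right)} + H\right) F{\left(J \right)} = \left(-48 + 65\right) 11 = 17 \cdot 11 = 187$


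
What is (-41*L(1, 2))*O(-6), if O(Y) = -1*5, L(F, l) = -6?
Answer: -1230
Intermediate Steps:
O(Y) = -5
(-41*L(1, 2))*O(-6) = -41*(-6)*(-5) = 246*(-5) = -1230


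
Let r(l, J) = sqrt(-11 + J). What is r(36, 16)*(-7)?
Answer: -7*sqrt(5) ≈ -15.652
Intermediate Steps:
r(36, 16)*(-7) = sqrt(-11 + 16)*(-7) = sqrt(5)*(-7) = -7*sqrt(5)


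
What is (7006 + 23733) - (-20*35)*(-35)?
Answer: 6239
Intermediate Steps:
(7006 + 23733) - (-20*35)*(-35) = 30739 - (-700)*(-35) = 30739 - 1*24500 = 30739 - 24500 = 6239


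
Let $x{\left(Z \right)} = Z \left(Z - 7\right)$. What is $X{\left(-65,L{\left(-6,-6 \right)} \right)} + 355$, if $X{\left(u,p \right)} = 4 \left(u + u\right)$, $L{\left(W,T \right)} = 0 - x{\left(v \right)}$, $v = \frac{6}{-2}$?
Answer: $-165$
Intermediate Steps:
$v = -3$ ($v = 6 \left(- \frac{1}{2}\right) = -3$)
$x{\left(Z \right)} = Z \left(-7 + Z\right)$ ($x{\left(Z \right)} = Z \left(Z - 7\right) = Z \left(-7 + Z\right)$)
$L{\left(W,T \right)} = -30$ ($L{\left(W,T \right)} = 0 - - 3 \left(-7 - 3\right) = 0 - \left(-3\right) \left(-10\right) = 0 - 30 = -30$)
$X{\left(u,p \right)} = 8 u$ ($X{\left(u,p \right)} = 4 \cdot 2 u = 8 u$)
$X{\left(-65,L{\left(-6,-6 \right)} \right)} + 355 = 8 \left(-65\right) + 355 = -520 + 355 = -165$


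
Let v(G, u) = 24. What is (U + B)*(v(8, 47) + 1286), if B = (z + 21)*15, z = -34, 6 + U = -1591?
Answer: -2347520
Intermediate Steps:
U = -1597 (U = -6 - 1591 = -1597)
B = -195 (B = (-34 + 21)*15 = -13*15 = -195)
(U + B)*(v(8, 47) + 1286) = (-1597 - 195)*(24 + 1286) = -1792*1310 = -2347520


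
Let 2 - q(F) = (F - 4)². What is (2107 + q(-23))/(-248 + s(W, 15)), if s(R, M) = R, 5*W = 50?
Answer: -690/119 ≈ -5.7983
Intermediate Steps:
W = 10 (W = (⅕)*50 = 10)
q(F) = 2 - (-4 + F)² (q(F) = 2 - (F - 4)² = 2 - (-4 + F)²)
(2107 + q(-23))/(-248 + s(W, 15)) = (2107 + (2 - (-4 - 23)²))/(-248 + 10) = (2107 + (2 - 1*(-27)²))/(-238) = (2107 + (2 - 1*729))*(-1/238) = (2107 + (2 - 729))*(-1/238) = (2107 - 727)*(-1/238) = 1380*(-1/238) = -690/119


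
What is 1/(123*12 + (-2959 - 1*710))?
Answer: -1/2193 ≈ -0.00045600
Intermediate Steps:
1/(123*12 + (-2959 - 1*710)) = 1/(1476 + (-2959 - 710)) = 1/(1476 - 3669) = 1/(-2193) = -1/2193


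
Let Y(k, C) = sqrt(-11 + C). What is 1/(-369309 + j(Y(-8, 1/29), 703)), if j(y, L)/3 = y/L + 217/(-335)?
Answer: -33000303465759845/12187373201584249424937 - 78894175*I*sqrt(9222)/73124239209505496549622 ≈ -2.7077e-6 - 1.0361e-13*I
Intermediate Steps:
j(y, L) = -651/335 + 3*y/L (j(y, L) = 3*(y/L + 217/(-335)) = 3*(y/L + 217*(-1/335)) = 3*(y/L - 217/335) = 3*(-217/335 + y/L) = -651/335 + 3*y/L)
1/(-369309 + j(Y(-8, 1/29), 703)) = 1/(-369309 + (-651/335 + 3*sqrt(-11 + 1/29)/703)) = 1/(-369309 + (-651/335 + 3*sqrt(-11 + 1*(1/29))*(1/703))) = 1/(-369309 + (-651/335 + 3*sqrt(-11 + 1/29)*(1/703))) = 1/(-369309 + (-651/335 + 3*sqrt(-318/29)*(1/703))) = 1/(-369309 + (-651/335 + 3*(I*sqrt(9222)/29)*(1/703))) = 1/(-369309 + (-651/335 + 3*I*sqrt(9222)/20387)) = 1/(-123719166/335 + 3*I*sqrt(9222)/20387)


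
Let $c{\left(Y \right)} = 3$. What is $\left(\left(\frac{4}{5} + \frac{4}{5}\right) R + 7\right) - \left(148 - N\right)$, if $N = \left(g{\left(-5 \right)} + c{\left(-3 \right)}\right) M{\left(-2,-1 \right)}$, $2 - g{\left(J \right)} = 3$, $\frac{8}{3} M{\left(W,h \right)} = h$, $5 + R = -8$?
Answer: $- \frac{3251}{20} \approx -162.55$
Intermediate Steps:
$R = -13$ ($R = -5 - 8 = -13$)
$M{\left(W,h \right)} = \frac{3 h}{8}$
$g{\left(J \right)} = -1$ ($g{\left(J \right)} = 2 - 3 = -1$)
$N = - \frac{3}{4}$ ($N = \left(-1 + 3\right) \frac{3}{8} \left(-1\right) = 2 \left(- \frac{3}{8}\right) = - \frac{3}{4} \approx -0.75$)
$\left(\left(\frac{4}{5} + \frac{4}{5}\right) R + 7\right) - \left(148 - N\right) = \left(\left(\frac{4}{5} + \frac{4}{5}\right) \left(-13\right) + 7\right) - \left(148 - - \frac{3}{4}\right) = \left(\left(4 \cdot \frac{1}{5} + 4 \cdot \frac{1}{5}\right) \left(-13\right) + 7\right) - \left(148 + \frac{3}{4}\right) = \left(\left(\frac{4}{5} + \frac{4}{5}\right) \left(-13\right) + 7\right) - \frac{595}{4} = \left(\frac{8}{5} \left(-13\right) + 7\right) - \frac{595}{4} = \left(- \frac{104}{5} + 7\right) - \frac{595}{4} = - \frac{69}{5} - \frac{595}{4} = - \frac{3251}{20}$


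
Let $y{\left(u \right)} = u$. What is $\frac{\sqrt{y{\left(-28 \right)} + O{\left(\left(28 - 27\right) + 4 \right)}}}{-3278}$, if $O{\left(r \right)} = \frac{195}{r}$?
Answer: $- \frac{\sqrt{11}}{3278} \approx -0.0010118$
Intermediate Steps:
$\frac{\sqrt{y{\left(-28 \right)} + O{\left(\left(28 - 27\right) + 4 \right)}}}{-3278} = \frac{\sqrt{-28 + \frac{195}{\left(28 - 27\right) + 4}}}{-3278} = \sqrt{-28 + \frac{195}{1 + 4}} \left(- \frac{1}{3278}\right) = \sqrt{-28 + \frac{195}{5}} \left(- \frac{1}{3278}\right) = \sqrt{-28 + 195 \cdot \frac{1}{5}} \left(- \frac{1}{3278}\right) = \sqrt{-28 + 39} \left(- \frac{1}{3278}\right) = \sqrt{11} \left(- \frac{1}{3278}\right) = - \frac{\sqrt{11}}{3278}$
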